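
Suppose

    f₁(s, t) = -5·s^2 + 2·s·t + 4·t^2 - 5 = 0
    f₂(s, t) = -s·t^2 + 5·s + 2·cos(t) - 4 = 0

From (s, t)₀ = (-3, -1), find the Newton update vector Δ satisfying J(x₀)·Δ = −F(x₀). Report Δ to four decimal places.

At (-3, -1): F = (-40.0000, -14.919395).
Jacobian J = [[-10·s + 2·t, 2·s + 8·t], [-t^2 + 5, -2·s·t - 2·sin(t)]].
At the point, J = [[28.0000, -14.0000], [4.0000, -4.317058]] (det J = -64.877625).
Solving J·Δ = −F gives Δ = (-0.5578, -3.9728).

(-0.5578, -3.9728)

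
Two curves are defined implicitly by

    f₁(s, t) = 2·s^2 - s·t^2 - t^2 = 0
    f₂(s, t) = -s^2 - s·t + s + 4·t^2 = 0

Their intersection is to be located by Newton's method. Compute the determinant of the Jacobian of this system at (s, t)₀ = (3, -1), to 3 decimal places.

-89.000

J = [[4·s - t^2, -2·s·t - 2·t], [-2·s - t + 1, -s + 8·t]].
At the point, J = [[11.000, 8.000], [-4.000, -11.000]].
det J = -89.000.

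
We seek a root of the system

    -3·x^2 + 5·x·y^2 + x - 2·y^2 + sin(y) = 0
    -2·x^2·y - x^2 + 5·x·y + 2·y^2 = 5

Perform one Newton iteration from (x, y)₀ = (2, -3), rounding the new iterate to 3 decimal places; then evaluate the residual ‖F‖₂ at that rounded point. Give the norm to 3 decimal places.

At (2, -3): F = (61.85888, 3.000).
Jacobian J = [[-6·x + 5·y^2 + 1, 10·x·y - 4·y + cos(y)], [-4·x·y - 2·x + 5·y, -2·x^2 + 5·x + 4·y]].
At the point, J = [[34.000, -48.98999], [5.000, -10.000]] (det J = -95.05004).
Solving J·Δ = −F gives Δ = (-4.962, -2.181).
Then the next iterate is (x, y)₁ = (-2.962, -5.181).
Re-evaluating at (-2.962, -5.181): F = (-479.61695, 207.55311), so ‖F‖₂ = 522.600.

522.600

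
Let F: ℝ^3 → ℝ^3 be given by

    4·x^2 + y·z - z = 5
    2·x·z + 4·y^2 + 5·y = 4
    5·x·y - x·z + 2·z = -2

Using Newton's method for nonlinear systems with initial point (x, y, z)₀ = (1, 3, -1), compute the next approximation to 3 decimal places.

At (1, 3, -1): F = (-3.000, 45.000, 16.000).
Jacobian J = [[8·x, z, y - 1], [2·z, 8·y + 5, 2·x], [5·y - z, 5·x, -x + 2]].
At the point, J = [[8.000, -1.000, 2.000], [-2.000, 29.000, 2.000], [16.000, 5.000, 1.000]] (det J = -830.000).
Solving J·Δ = −F gives Δ = (-0.629, -1.810, 3.111).
Then the next iterate is (x, y, z)₁ = (0.371, 1.190, 2.111).

(0.371, 1.190, 2.111)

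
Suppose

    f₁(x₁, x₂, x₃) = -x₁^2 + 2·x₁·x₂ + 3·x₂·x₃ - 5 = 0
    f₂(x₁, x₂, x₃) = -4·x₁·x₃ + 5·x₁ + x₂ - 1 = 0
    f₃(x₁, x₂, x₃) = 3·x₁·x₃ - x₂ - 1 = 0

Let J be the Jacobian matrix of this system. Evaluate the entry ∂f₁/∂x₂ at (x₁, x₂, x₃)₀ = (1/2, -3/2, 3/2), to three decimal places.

∂f₁/∂x₂ = 2·x₁ + 3·x₃.
At (1/2, -3/2, 3/2) this is 5.500.

5.500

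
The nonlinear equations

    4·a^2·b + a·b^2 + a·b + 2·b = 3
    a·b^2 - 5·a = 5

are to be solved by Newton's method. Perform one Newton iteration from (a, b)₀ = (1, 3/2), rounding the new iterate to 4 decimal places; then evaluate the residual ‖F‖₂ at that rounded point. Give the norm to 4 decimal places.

At (1, 3/2): F = (9.7500, -7.7500).
Jacobian J = [[8·a·b + b^2 + b, 4·a^2 + 2·a·b + a + 2], [b^2 - 5, 2·a·b]].
At the point, J = [[15.7500, 10.0000], [-2.7500, 3.0000]] (det J = 74.7500).
Solving J·Δ = −F gives Δ = (-1.4281, 1.2742).
Then the next iterate is (a, b)₁ = (-0.4281, 2.7742).
Re-evaluating at (-0.4281, 2.7742): F = (0.099734, -6.154237), so ‖F‖₂ = 6.1550.

6.1550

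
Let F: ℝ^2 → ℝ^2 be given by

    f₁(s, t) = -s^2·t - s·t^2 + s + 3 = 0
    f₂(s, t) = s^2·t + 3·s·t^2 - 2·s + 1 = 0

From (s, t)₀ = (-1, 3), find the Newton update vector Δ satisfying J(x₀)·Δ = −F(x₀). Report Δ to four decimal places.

At (-1, 3): F = (8.0000, -21.0000).
Jacobian J = [[-2·s·t - t^2 + 1, -s^2 - 2·s·t], [2·s·t + 3·t^2 - 2, s^2 + 6·s·t]].
At the point, J = [[-2.0000, 5.0000], [19.0000, -17.0000]] (det J = -61.0000).
Solving J·Δ = −F gives Δ = (-0.5082, -1.8033).

(-0.5082, -1.8033)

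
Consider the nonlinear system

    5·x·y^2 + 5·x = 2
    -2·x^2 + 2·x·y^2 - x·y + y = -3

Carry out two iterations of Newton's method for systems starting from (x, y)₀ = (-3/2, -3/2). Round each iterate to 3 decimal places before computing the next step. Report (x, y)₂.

At (-3/2, -3/2): F = (-26.375, -12.000).
Jacobian J = [[5·y^2 + 5, 10·x·y], [-4·x + 2·y^2 - y, 4·x·y - x + 1]].
At the point, J = [[16.250, 22.500], [12.000, 11.500]] (det J = -83.125).
Solving J·Δ = −F gives Δ = (-0.401, 1.462).
Then the next iterate is (x, y)₁ = (-1.901, -0.038).
Round to (-1.901, -0.038) and repeat: F = (-11.51873, -4.34333), J = [[5.00722, 0.72238], [7.64489, 3.18995]].
Δ = (3.216, -6.345), so (x, y)₂ = (1.315, -6.383).

(1.315, -6.383)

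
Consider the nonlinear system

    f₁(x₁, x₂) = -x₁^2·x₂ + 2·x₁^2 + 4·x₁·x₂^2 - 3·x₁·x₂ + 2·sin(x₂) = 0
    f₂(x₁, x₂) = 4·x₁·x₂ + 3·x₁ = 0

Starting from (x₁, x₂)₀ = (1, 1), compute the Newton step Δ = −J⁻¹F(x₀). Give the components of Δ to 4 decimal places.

At (1, 1): F = (3.682942, 7.0000).
Jacobian J = [[-2·x₁·x₂ + 4·x₁ + 4·x₂^2 - 3·x₂, -x₁^2 + 8·x₁·x₂ - 3·x₁ + 2·cos(x₂)], [4·x₂ + 3, 4·x₁]].
At the point, J = [[3.0000, 5.080605], [7.0000, 4.0000]] (det J = -23.564232).
Solving J·Δ = −F gives Δ = (-0.8841, -0.2029).

(-0.8841, -0.2029)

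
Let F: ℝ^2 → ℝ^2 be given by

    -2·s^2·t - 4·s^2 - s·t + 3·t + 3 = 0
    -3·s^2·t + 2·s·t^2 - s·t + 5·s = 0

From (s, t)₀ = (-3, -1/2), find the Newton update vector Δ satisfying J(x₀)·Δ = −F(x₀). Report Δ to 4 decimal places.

(1.1707, -0.4451)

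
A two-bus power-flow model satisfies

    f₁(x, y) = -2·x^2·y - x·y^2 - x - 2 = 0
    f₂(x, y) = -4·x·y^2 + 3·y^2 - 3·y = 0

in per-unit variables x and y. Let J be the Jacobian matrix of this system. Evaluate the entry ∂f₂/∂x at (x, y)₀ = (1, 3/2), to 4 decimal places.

-9.0000

∂f₂/∂x = -4·y^2.
At (1, 3/2) this is -9.0000.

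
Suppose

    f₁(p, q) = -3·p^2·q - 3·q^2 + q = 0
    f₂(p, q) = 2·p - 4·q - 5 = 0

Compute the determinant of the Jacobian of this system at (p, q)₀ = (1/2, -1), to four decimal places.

-24.5000

J = [[-6·p·q, -3·p^2 - 6·q + 1], [2, -4]].
At the point, J = [[3.0000, 6.2500], [2.0000, -4.0000]].
det J = -24.5000.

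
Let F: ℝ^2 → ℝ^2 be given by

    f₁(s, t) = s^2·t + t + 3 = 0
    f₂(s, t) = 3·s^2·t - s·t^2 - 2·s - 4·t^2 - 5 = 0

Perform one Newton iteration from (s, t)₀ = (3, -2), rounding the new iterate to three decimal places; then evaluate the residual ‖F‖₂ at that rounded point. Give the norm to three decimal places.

At (3, -2): F = (-17.000, -93.000).
Jacobian J = [[2·s·t, s^2 + 1], [6·s·t - t^2 - 2, 3·s^2 - 2·s·t - 8·t]].
At the point, J = [[-12.000, 10.000], [-42.000, 55.000]] (det J = -240.000).
Solving J·Δ = −F gives Δ = (-0.021, 1.675).
Then the next iterate is (s, t)₁ = (2.979, -0.325).
Re-evaluating at (2.979, -0.325): F = (-0.20919, -20.34774), so ‖F‖₂ = 20.349.

20.349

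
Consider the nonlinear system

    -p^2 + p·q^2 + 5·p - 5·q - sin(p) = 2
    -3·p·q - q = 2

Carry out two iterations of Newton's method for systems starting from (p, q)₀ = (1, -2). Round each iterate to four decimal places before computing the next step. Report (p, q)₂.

(-1.0657, -0.6399)

At (1, -2): F = (15.158529, 6.0000).
Jacobian J = [[-2·p + q^2 - cos(p) + 5, 2·p·q - 5], [-3·q, -3·p - 1]].
At the point, J = [[6.459698, -9.0000], [6.0000, -4.0000]] (det J = 28.161209).
Solving J·Δ = −F gives Δ = (0.2356, 1.8534).
Then the next iterate is (p, q)₁ = (1.2356, -0.1466).
Round to (1.2356, -0.1466) and repeat: F = (2.466502, -1.309983), J = [[2.221337, -5.362278], [0.4398, -4.7068]].
Δ = (-2.3013, -0.4933), so (p, q)₂ = (-1.0657, -0.6399).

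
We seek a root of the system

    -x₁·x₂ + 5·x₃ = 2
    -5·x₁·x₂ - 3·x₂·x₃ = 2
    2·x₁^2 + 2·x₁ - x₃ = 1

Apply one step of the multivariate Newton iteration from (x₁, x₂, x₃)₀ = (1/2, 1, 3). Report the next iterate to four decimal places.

At (1/2, 1, 3): F = (12.5000, -13.5000, -2.5000).
Jacobian J = [[-x₂, -x₁, 5], [-5·x₂, -5·x₁ - 3·x₃, -3·x₂], [4·x₁ + 2, 0, -1]].
At the point, J = [[-1.0000, -0.5000, 5.0000], [-5.0000, -11.5000, -3.0000], [4.0000, 0.0000, -1.0000]] (det J = 227.0000).
Solving J·Δ = −F gives Δ = (-0.0132, -0.5022, -2.5529).
Then the next iterate is (x₁, x₂, x₃)₁ = (0.4868, 0.4978, 0.4471).

(0.4868, 0.4978, 0.4471)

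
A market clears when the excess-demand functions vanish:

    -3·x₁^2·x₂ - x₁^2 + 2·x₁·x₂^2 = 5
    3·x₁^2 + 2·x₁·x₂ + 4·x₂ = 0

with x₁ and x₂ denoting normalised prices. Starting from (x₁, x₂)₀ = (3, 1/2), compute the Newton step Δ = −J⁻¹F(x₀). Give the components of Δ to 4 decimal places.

At (3, 1/2): F = (-26.0000, 32.0000).
Jacobian J = [[-6·x₁·x₂ - 2·x₁ + 2·x₂^2, -3·x₁^2 + 4·x₁·x₂], [6·x₁ + 2·x₂, 2·x₁ + 4]].
At the point, J = [[-14.5000, -21.0000], [19.0000, 10.0000]] (det J = 254.0000).
Solving J·Δ = −F gives Δ = (-1.6220, -0.1181).

(-1.6220, -0.1181)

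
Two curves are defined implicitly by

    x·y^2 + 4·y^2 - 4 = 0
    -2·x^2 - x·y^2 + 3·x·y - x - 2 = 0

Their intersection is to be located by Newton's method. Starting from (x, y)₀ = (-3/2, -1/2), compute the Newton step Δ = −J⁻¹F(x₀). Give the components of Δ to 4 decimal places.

(-2.1604, -1.5660)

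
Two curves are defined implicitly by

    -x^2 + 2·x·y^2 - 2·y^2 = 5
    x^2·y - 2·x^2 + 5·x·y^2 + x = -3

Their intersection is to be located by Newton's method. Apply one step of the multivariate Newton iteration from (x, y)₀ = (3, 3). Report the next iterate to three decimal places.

(-20.700, 13.933)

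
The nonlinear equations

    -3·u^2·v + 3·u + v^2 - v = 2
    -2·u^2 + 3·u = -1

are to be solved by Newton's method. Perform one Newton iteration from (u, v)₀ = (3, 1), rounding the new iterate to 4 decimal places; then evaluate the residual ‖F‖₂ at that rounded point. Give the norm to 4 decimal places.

6.0109

At (3, 1): F = (-20.0000, -8.0000).
Jacobian J = [[-6·u·v + 3, -3·u^2 + 2·v - 1], [-4·u + 3, 0]].
At the point, J = [[-15.0000, -26.0000], [-9.0000, 0.0000]] (det J = -234.0000).
Solving J·Δ = −F gives Δ = (-0.8889, -0.2564).
Then the next iterate is (u, v)₁ = (2.1111, 0.7436).
Re-evaluating at (2.1111, 0.7436): F = (-5.799462, -1.580186), so ‖F‖₂ = 6.0109.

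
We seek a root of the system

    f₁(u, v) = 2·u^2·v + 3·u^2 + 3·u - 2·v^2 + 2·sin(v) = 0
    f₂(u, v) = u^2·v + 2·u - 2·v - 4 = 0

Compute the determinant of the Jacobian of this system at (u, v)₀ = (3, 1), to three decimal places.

110.355

J = [[4·u·v + 6·u + 3, 2·u^2 - 4·v + 2·cos(v)], [2·u·v + 2, u^2 - 2]].
At the point, J = [[33.000, 15.08060], [8.000, 7.000]].
det J = 110.355.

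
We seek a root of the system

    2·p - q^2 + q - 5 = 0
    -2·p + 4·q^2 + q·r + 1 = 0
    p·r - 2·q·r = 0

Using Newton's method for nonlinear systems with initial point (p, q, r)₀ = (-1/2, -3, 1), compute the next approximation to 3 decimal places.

(3.911, -1.689, -0.325)

At (-1/2, -3, 1): F = (-18.000, 35.000, 5.500).
Jacobian J = [[2, -2·q + 1, 0], [-2, 8·q + r, q], [r, -2·r, p - 2·q]].
At the point, J = [[2.000, 7.000, 0.000], [-2.000, -23.000, -3.000], [1.000, -2.000, 5.500]] (det J = -209.000).
Solving J·Δ = −F gives Δ = (4.411, 1.311, -1.325).
Then the next iterate is (p, q, r)₁ = (3.911, -1.689, -0.325).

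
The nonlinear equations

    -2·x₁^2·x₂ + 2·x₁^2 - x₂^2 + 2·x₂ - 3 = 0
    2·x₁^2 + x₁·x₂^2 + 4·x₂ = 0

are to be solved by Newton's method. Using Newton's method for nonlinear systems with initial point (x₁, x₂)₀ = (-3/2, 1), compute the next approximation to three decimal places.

(-0.189, 0.556)

At (-3/2, 1): F = (-2.000, 7.000).
Jacobian J = [[-4·x₁·x₂ + 4·x₁, -2·x₁^2 - 2·x₂ + 2], [4·x₁ + x₂^2, 2·x₁·x₂ + 4]].
At the point, J = [[0.000, -4.500], [-5.000, 1.000]] (det J = -22.500).
Solving J·Δ = −F gives Δ = (1.311, -0.444).
Then the next iterate is (x₁, x₂)₁ = (-0.189, 0.556).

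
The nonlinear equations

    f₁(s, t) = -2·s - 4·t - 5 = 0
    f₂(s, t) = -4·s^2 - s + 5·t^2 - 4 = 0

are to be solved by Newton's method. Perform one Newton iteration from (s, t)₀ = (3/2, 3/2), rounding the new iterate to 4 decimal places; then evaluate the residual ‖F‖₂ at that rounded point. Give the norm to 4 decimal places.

6.6799

At (3/2, 3/2): F = (-14.0000, -3.2500).
Jacobian J = [[-2, -4], [-8·s - 1, 10·t]].
At the point, J = [[-2.0000, -4.0000], [-13.0000, 15.0000]] (det J = -82.0000).
Solving J·Δ = −F gives Δ = (-2.7195, -2.1402).
Then the next iterate is (s, t)₁ = (-1.2195, -0.6402).
Re-evaluating at (-1.2195, -0.6402): F = (-0.0002, -6.679941), so ‖F‖₂ = 6.6799.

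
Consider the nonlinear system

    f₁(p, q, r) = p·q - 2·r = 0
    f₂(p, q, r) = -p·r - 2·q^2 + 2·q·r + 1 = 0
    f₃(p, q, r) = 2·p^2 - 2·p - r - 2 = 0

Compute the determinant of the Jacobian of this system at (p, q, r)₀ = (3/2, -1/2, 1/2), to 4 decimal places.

9.7500

J = [[q, p, -2], [-r, -4·q + 2·r, -p + 2·q], [4·p - 2, 0, -1]].
At the point, J = [[-0.5000, 1.5000, -2.0000], [-0.5000, 3.0000, -2.5000], [4.0000, 0.0000, -1.0000]].
det J = 9.7500.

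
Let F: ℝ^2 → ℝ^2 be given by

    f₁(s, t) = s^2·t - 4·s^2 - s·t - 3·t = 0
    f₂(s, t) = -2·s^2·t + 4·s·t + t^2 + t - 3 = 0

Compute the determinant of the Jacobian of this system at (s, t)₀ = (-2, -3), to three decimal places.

-543.000

J = [[2·s·t - 8·s - t, s^2 - s - 3], [-4·s·t + 4·t, -2·s^2 + 4·s + 2·t + 1]].
At the point, J = [[31.000, 3.000], [-36.000, -21.000]].
det J = -543.000.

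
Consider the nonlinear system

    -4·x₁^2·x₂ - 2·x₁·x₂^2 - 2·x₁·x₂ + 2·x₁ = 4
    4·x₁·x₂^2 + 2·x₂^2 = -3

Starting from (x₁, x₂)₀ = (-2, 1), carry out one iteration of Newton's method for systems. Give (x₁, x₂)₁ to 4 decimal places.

At (-2, 1): F = (-16.0000, -3.0000).
Jacobian J = [[-8·x₁·x₂ - 2·x₂^2 - 2·x₂ + 2, -4·x₁^2 - 4·x₁·x₂ - 2·x₁], [4·x₂^2, 8·x₁·x₂ + 4·x₂]].
At the point, J = [[14.0000, -4.0000], [4.0000, -12.0000]] (det J = -152.0000).
Solving J·Δ = −F gives Δ = (1.1842, 0.1447).
Then the next iterate is (x₁, x₂)₁ = (-0.8158, 1.1447).

(-0.8158, 1.1447)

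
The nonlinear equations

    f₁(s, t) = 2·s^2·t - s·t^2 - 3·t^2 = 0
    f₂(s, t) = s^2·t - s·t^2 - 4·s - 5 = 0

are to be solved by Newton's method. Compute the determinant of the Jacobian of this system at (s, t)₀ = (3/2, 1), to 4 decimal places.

-12.7500

J = [[4·s·t - t^2, 2·s^2 - 2·s·t - 6·t], [2·s·t - t^2 - 4, s^2 - 2·s·t]].
At the point, J = [[5.0000, -4.5000], [-2.0000, -0.7500]].
det J = -12.7500.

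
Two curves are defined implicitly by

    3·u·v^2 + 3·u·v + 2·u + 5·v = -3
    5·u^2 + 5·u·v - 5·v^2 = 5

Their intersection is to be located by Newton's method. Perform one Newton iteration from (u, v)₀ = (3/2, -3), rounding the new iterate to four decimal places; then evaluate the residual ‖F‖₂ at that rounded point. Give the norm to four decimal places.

At (3/2, -3): F = (18.0000, -61.2500).
Jacobian J = [[3·v^2 + 3·v + 2, 6·u·v + 3·u + 5], [10·u + 5·v, 5·u - 10·v]].
At the point, J = [[20.0000, -17.5000], [0.0000, 37.5000]] (det J = 750.0000).
Solving J·Δ = −F gives Δ = (0.5292, 1.6333).
Then the next iterate is (u, v)₁ = (2.0292, -1.3667).
Re-evaluating at (2.0292, -1.3667): F = (3.275816, -7.617619), so ‖F‖₂ = 8.2921.

8.2921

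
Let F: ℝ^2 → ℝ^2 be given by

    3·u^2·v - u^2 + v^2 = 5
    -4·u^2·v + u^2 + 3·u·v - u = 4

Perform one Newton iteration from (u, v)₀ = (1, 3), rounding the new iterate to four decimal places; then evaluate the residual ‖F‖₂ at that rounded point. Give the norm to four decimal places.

4.3658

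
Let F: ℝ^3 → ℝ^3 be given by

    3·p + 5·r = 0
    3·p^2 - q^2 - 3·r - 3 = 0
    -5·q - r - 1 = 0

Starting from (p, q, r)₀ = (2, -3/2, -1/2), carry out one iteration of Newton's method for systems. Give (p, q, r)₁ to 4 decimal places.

(0.9428, -0.0869, -0.5657)

At (2, -3/2, -1/2): F = (3.5000, 8.2500, 7.0000).
Jacobian J = [[3, 0, 5], [6·p, -2·q, -3], [0, -5, -1]].
At the point, J = [[3.0000, 0.0000, 5.0000], [12.0000, 3.0000, -3.0000], [0.0000, -5.0000, -1.0000]] (det J = -354.0000).
Solving J·Δ = −F gives Δ = (-1.0572, 1.4131, -0.0657).
Then the next iterate is (p, q, r)₁ = (0.9428, -0.0869, -0.5657).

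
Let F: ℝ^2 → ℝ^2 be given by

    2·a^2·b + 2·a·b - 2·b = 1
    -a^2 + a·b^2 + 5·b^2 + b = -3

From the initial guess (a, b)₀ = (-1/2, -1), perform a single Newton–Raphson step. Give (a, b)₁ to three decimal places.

At (-1/2, -1): F = (1.500, 6.250).
Jacobian J = [[4·a·b + 2·b, 2·a^2 + 2·a - 2], [-2·a + b^2, 2·a·b + 10·b + 1]].
At the point, J = [[0.000, -2.500], [2.000, -8.000]] (det J = 5.000).
Solving J·Δ = −F gives Δ = (-0.725, 0.600).
Then the next iterate is (a, b)₁ = (-1.225, -0.400).

(-1.225, -0.400)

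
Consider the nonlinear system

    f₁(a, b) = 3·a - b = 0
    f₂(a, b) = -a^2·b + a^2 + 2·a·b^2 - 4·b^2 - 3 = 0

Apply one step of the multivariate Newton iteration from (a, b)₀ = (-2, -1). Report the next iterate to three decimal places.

(0.100, 0.300)

At (-2, -1): F = (-5.000, -3.000).
Jacobian J = [[3, -1], [-2·a·b + 2·a + 2·b^2, -a^2 + 4·a·b - 8·b]].
At the point, J = [[3.000, -1.000], [-6.000, 12.000]] (det J = 30.000).
Solving J·Δ = −F gives Δ = (2.100, 1.300).
Then the next iterate is (a, b)₁ = (0.100, 0.300).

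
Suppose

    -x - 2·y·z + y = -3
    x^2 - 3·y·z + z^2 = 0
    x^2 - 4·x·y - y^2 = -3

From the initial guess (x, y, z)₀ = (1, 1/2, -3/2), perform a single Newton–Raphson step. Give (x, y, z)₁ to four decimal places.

(3.6500, 0.8500, 1.2500)

At (1, 1/2, -3/2): F = (4.0000, 5.5000, 1.7500).
Jacobian J = [[-1, -2·z + 1, -2·y], [2·x, -3·z, -3·y + 2·z], [2·x - 4·y, -4·x - 2·y, 0]].
At the point, J = [[-1.0000, 4.0000, -1.0000], [2.0000, 4.5000, -4.5000], [0.0000, -5.0000, 0.0000]] (det J = 32.5000).
Solving J·Δ = −F gives Δ = (2.6500, 0.3500, 2.7500).
Then the next iterate is (x, y, z)₁ = (3.6500, 0.8500, 1.2500).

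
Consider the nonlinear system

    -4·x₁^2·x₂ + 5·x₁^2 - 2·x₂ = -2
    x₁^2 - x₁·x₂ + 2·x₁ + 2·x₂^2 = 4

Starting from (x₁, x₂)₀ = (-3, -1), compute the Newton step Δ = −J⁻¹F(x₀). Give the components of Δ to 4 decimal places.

At (-3, -1): F = (85.0000, -2.0000).
Jacobian J = [[-8·x₁·x₂ + 10·x₁, -4·x₁^2 - 2], [2·x₁ - x₂ + 2, -x₁ + 4·x₂]].
At the point, J = [[-54.0000, -38.0000], [-3.0000, -1.0000]] (det J = -60.0000).
Solving J·Δ = −F gives Δ = (-2.6833, 6.0500).

(-2.6833, 6.0500)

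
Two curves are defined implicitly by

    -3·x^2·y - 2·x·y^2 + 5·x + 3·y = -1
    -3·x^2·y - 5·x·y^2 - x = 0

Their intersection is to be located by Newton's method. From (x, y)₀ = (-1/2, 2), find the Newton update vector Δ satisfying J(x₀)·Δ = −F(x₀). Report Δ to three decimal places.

(-0.070, -1.086)

At (-1/2, 2): F = (7.000, 9.000).
Jacobian J = [[-6·x·y - 2·y^2 + 5, -3·x^2 - 4·x·y + 3], [-6·x·y - 5·y^2 - 1, -3·x^2 - 10·x·y]].
At the point, J = [[3.000, 6.250], [-15.000, 9.250]] (det J = 121.500).
Solving J·Δ = −F gives Δ = (-0.070, -1.086).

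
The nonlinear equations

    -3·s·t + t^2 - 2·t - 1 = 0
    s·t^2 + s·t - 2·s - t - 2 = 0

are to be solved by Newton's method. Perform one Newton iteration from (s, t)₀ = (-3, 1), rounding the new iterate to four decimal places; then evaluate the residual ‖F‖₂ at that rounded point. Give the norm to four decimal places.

1.9880

At (-3, 1): F = (7.0000, -3.0000).
Jacobian J = [[-3·t, -3·s + 2·t - 2], [t^2 + t - 2, 2·s·t + s - 1]].
At the point, J = [[-3.0000, 9.0000], [0.0000, -10.0000]] (det J = 30.0000).
Solving J·Δ = −F gives Δ = (1.4333, -0.3000).
Then the next iterate is (s, t)₁ = (-1.5667, 0.7000).
Re-evaluating at (-1.5667, 0.7000): F = (1.380070, -1.430973), so ‖F‖₂ = 1.9880.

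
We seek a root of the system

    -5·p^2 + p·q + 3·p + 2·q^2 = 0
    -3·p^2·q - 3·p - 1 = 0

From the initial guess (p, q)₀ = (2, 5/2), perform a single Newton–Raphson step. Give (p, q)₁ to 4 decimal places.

(1.2947, 1.3561)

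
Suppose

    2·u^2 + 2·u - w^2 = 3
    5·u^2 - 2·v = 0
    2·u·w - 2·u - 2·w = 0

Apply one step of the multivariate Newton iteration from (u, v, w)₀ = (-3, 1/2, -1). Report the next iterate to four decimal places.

(-1.9545, 6.8182, 0.2273)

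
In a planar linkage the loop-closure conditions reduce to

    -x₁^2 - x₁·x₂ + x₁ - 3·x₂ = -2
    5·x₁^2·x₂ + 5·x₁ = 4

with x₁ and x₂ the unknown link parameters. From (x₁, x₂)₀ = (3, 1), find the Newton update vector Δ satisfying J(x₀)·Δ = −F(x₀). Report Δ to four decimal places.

At (3, 1): F = (-10.0000, 56.0000).
Jacobian J = [[-2·x₁ - x₂ + 1, -x₁ - 3], [10·x₁·x₂ + 5, 5·x₁^2]].
At the point, J = [[-6.0000, -6.0000], [35.0000, 45.0000]] (det J = -60.0000).
Solving J·Δ = −F gives Δ = (-1.9000, 0.2333).

(-1.9000, 0.2333)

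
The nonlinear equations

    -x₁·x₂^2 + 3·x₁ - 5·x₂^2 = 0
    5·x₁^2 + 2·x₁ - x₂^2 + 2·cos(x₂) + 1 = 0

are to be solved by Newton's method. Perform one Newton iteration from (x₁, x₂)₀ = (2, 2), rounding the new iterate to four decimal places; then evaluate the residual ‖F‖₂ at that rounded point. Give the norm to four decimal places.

At (2, 2): F = (-22.0000, 20.167706).
Jacobian J = [[-x₂^2 + 3, -2·x₁·x₂ - 10·x₂], [10·x₁ + 2, -2·x₂ - 2·sin(x₂)]].
At the point, J = [[-1.0000, -28.0000], [22.0000, -5.818595]] (det J = 621.818595).
Solving J·Δ = −F gives Δ = (-1.1140, -0.7459).
Then the next iterate is (x₁, x₂)₁ = (0.8860, 1.2541).
Re-evaluating at (0.8860, 1.2541): F = (-6.599305, 5.747071), so ‖F‖₂ = 8.7510.

8.7510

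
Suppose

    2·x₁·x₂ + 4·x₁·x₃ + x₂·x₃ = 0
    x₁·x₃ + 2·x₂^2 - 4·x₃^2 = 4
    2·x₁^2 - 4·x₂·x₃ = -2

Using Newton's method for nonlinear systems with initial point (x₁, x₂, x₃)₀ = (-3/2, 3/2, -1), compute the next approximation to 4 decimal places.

(-2.4847, -0.3316, 0.8469)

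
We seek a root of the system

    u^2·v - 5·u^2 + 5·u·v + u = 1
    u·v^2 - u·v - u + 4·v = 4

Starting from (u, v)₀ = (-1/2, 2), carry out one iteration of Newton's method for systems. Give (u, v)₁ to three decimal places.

At (-1/2, 2): F = (-7.250, 3.500).
Jacobian J = [[2·u·v - 10·u + 5·v + 1, u^2 + 5·u], [v^2 - v - 1, 2·u·v - u + 4]].
At the point, J = [[14.000, -2.250], [1.000, 2.500]] (det J = 37.250).
Solving J·Δ = −F gives Δ = (0.275, -1.510).
Then the next iterate is (u, v)₁ = (-0.225, 0.490).

(-0.225, 0.490)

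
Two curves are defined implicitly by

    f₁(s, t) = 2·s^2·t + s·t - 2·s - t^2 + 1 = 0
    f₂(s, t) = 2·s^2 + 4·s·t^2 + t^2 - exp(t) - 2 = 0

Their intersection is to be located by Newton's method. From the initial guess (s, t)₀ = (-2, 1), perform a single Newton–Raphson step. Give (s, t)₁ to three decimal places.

(-1.085, 0.559)

At (-2, 1): F = (10.000, -3.71828).
Jacobian J = [[4·s·t + t - 2, 2·s^2 + s - 2·t], [4·s + 4·t^2, 8·s·t + 2·t - exp(t)]].
At the point, J = [[-9.000, 4.000], [-4.000, -16.71828]] (det J = 166.46454).
Solving J·Δ = −F gives Δ = (0.915, -0.441).
Then the next iterate is (s, t)₁ = (-1.085, 0.559).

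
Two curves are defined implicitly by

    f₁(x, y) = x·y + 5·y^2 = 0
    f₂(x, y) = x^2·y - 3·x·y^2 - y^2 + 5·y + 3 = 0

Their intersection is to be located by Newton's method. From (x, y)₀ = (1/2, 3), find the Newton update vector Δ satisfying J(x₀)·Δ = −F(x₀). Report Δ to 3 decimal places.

At (1/2, 3): F = (46.500, -3.750).
Jacobian J = [[y, x + 10·y], [2·x·y - 3·y^2, x^2 - 6·x·y - 2·y + 5]].
At the point, J = [[3.000, 30.500], [-24.000, -9.750]] (det J = 702.750).
Solving J·Δ = −F gives Δ = (0.482, -1.572).

(0.482, -1.572)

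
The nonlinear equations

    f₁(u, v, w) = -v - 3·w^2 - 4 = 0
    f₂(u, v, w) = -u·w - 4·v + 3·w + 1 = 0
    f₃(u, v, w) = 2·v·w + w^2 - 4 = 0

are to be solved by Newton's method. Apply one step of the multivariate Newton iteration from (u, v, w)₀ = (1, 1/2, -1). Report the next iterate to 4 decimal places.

At (1, 1/2, -1): F = (-7.5000, -3.0000, -4.0000).
Jacobian J = [[0, -1, -6·w], [-w, -4, -u + 3], [0, 2·w, 2·v + 2·w]].
At the point, J = [[0.0000, -1.0000, 6.0000], [1.0000, -4.0000, 2.0000], [0.0000, -2.0000, -1.0000]] (det J = -13.0000).
Solving J·Δ = −F gives Δ = (-8.3846, -2.4231, 0.8462).
Then the next iterate is (u, v, w)₁ = (-7.3846, -1.9231, -0.1538).

(-7.3846, -1.9231, -0.1538)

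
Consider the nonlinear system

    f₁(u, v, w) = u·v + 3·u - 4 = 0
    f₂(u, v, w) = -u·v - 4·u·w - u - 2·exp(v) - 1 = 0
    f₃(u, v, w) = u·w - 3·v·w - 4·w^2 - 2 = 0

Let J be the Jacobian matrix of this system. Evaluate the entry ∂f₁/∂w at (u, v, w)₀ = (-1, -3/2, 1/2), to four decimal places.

∂f₁/∂w = 0.
At (-1, -3/2, 1/2) this is 0.0000.

0.0000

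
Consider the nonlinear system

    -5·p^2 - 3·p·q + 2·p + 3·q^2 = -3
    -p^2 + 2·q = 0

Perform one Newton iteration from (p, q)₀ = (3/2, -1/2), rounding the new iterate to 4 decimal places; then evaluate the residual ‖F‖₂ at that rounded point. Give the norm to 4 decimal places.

0.7449

At (3/2, -1/2): F = (-2.2500, -3.2500).
Jacobian J = [[-10·p - 3·q + 2, -3·p + 6·q], [-2·p, 2]].
At the point, J = [[-11.5000, -7.5000], [-3.0000, 2.0000]] (det J = -45.5000).
Solving J·Δ = −F gives Δ = (-0.6346, 0.6731).
Then the next iterate is (p, q)₁ = (0.8654, 0.1731).
Re-evaluating at (0.8654, 0.1731): F = (0.626703, -0.402717), so ‖F‖₂ = 0.7449.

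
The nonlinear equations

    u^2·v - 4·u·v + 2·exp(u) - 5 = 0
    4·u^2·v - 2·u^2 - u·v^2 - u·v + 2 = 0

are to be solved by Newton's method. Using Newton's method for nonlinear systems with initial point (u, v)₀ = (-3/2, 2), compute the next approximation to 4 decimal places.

(-1.6955, 0.2308)

At (-3/2, 2): F = (11.946260, 24.5000).
Jacobian J = [[2·u·v - 4·v + 2·exp(u), u^2 - 4·u], [8·u·v - 4·u - v^2 - v, 4·u^2 - 2·u·v - u]].
At the point, J = [[-13.553740, 8.2500], [-24.0000, 16.5000]] (det J = -25.636705).
Solving J·Δ = −F gives Δ = (-0.1955, -1.7692).
Then the next iterate is (u, v)₁ = (-1.6955, 0.2308).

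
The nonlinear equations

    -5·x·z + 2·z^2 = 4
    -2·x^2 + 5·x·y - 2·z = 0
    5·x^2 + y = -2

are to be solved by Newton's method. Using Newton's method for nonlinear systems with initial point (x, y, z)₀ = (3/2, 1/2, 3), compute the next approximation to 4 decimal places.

At (3/2, 1/2, 3): F = (-8.5000, -6.7500, 13.7500).
Jacobian J = [[-5·z, 0, -5·x + 4·z], [-4·x + 5·y, 5·x, -2], [10·x, 1, 0]].
At the point, J = [[-15.0000, 0.0000, 4.5000], [-3.5000, 7.5000, -2.0000], [15.0000, 1.0000, 0.0000]] (det J = -552.0000).
Solving J·Δ = −F gives Δ = (-0.9265, 0.1478, -1.1995).
Then the next iterate is (x, y, z)₁ = (0.5735, 0.6478, 1.8005).

(0.5735, 0.6478, 1.8005)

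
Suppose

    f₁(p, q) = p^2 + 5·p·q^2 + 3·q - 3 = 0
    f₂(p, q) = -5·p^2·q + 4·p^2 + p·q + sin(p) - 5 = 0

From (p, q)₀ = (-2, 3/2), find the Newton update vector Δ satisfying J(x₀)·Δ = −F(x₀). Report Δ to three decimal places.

At (-2, 3/2): F = (-17.000, -22.90930).
Jacobian J = [[2·p + 5·q^2, 10·p·q + 3], [-10·p·q + 8·p + q + cos(p), -5·p^2 + p]].
At the point, J = [[7.250, -27.000], [15.08385, -22.000]] (det J = 247.76404).
Solving J·Δ = −F gives Δ = (0.987, -0.365).

(0.987, -0.365)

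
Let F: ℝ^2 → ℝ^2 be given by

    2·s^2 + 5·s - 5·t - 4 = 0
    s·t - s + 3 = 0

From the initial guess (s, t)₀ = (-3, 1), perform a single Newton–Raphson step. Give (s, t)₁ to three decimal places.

(-4.571, 2.000)

At (-3, 1): F = (-6.000, 3.000).
Jacobian J = [[4·s + 5, -5], [t - 1, s]].
At the point, J = [[-7.000, -5.000], [0.000, -3.000]] (det J = 21.000).
Solving J·Δ = −F gives Δ = (-1.571, 1.000).
Then the next iterate is (s, t)₁ = (-4.571, 2.000).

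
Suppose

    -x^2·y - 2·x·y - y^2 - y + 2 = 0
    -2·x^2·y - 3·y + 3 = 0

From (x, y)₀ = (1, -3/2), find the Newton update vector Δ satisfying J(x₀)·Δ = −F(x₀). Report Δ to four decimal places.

At (1, -3/2): F = (5.7500, 10.5000).
Jacobian J = [[-2·x·y - 2·y, -x^2 - 2·x - 2·y - 1], [-4·x·y, -2·x^2 - 3]].
At the point, J = [[6.0000, -1.0000], [6.0000, -5.0000]] (det J = -24.0000).
Solving J·Δ = −F gives Δ = (-0.7604, 1.1875).

(-0.7604, 1.1875)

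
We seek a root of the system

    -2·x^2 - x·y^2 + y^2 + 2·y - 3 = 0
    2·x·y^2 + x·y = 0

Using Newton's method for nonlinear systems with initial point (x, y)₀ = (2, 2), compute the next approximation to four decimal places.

(1.1939, 1.3367)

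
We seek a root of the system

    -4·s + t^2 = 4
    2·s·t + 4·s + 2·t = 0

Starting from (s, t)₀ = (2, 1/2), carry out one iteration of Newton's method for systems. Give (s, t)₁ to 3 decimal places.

(-0.810, 1.009)

At (2, 1/2): F = (-11.750, 11.000).
Jacobian J = [[-4, 2·t], [2·t + 4, 2·s + 2]].
At the point, J = [[-4.000, 1.000], [5.000, 6.000]] (det J = -29.000).
Solving J·Δ = −F gives Δ = (-2.810, 0.509).
Then the next iterate is (s, t)₁ = (-0.810, 1.009).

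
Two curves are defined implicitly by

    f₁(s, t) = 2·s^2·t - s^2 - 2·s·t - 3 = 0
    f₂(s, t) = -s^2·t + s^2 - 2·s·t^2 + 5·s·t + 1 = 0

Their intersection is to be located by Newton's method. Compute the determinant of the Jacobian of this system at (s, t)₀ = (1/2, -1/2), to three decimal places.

J = [[4·s·t - 2·s - 2·t, 2·s^2 - 2·s], [-2·s·t + 2·s - 2·t^2 + 5·t, -s^2 - 4·s·t + 5·s]].
At the point, J = [[-1.000, -0.500], [-1.500, 3.250]].
det J = -4.000.

-4.000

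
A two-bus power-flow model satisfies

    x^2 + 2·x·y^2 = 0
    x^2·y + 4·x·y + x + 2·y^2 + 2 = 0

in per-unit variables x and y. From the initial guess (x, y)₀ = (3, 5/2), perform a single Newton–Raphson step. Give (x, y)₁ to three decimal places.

At (3, 5/2): F = (46.500, 70.000).
Jacobian J = [[2·x + 2·y^2, 4·x·y], [2·x·y + 4·y + 1, x^2 + 4·x + 4·y]].
At the point, J = [[18.500, 30.000], [26.000, 31.000]] (det J = -206.500).
Solving J·Δ = −F gives Δ = (-3.189, 0.416).
Then the next iterate is (x, y)₁ = (-0.189, 2.916).

(-0.189, 2.916)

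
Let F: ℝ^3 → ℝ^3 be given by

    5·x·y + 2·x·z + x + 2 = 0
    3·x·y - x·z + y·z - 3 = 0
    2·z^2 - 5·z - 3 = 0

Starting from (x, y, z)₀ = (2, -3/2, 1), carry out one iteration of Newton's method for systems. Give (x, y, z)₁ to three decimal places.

(13.574, 6.809, -5.000)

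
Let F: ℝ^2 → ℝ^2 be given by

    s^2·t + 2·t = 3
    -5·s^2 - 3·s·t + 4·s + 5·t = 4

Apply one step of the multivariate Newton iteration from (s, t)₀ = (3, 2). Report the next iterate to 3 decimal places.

(1.622, 1.776)

At (3, 2): F = (19.000, -45.000).
Jacobian J = [[2·s·t, s^2 + 2], [-10·s - 3·t + 4, -3·s + 5]].
At the point, J = [[12.000, 11.000], [-32.000, -4.000]] (det J = 304.000).
Solving J·Δ = −F gives Δ = (-1.378, -0.224).
Then the next iterate is (s, t)₁ = (1.622, 1.776).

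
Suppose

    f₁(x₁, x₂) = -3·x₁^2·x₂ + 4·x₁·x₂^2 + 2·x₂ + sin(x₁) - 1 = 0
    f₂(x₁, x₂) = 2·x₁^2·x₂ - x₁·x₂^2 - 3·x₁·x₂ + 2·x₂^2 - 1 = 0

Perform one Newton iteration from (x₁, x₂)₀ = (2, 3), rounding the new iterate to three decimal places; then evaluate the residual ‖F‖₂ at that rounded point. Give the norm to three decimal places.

At (2, 3): F = (41.90930, 5.000).
Jacobian J = [[-6·x₁·x₂ + 4·x₂^2 + cos(x₁), -3·x₁^2 + 8·x₁·x₂ + 2], [4·x₁·x₂ - x₂^2 - 3·x₂, 2·x₁^2 - 2·x₁·x₂ - 3·x₁ + 4·x₂]].
At the point, J = [[-0.41615, 38.000], [6.000, 2.000]] (det J = -228.83229).
Solving J·Δ = −F gives Δ = (-0.464, -1.108).
Then the next iterate is (x₁, x₂)₁ = (1.536, 1.892).
Re-evaluating at (1.536, 1.892): F = (12.38549, 0.87020), so ‖F‖₂ = 12.416.

12.416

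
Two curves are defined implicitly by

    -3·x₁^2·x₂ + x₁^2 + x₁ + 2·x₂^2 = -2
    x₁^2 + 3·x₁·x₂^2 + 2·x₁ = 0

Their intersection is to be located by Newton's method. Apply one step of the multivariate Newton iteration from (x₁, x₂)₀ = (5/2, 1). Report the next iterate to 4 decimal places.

At (5/2, 1): F = (-6.0000, 18.7500).
Jacobian J = [[-6·x₁·x₂ + 2·x₁ + 1, -3·x₁^2 + 4·x₂], [2·x₁ + 3·x₂^2 + 2, 6·x₁·x₂]].
At the point, J = [[-9.0000, -14.7500], [10.0000, 15.0000]] (det J = 12.5000).
Solving J·Δ = −F gives Δ = (-14.9250, 8.7000).
Then the next iterate is (x₁, x₂)₁ = (-12.4250, 9.7000).

(-12.4250, 9.7000)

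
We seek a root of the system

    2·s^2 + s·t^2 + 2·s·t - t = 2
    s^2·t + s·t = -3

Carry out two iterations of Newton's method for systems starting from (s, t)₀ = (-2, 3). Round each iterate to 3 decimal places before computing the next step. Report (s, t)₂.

(-0.059, 0.815)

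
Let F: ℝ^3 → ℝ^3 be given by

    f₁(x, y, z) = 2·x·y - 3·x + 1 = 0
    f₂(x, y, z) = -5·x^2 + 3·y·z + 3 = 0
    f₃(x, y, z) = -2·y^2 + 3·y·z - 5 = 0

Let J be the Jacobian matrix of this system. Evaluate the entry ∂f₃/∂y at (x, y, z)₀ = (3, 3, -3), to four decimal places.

-21.0000

∂f₃/∂y = -4·y + 3·z.
At (3, 3, -3) this is -21.0000.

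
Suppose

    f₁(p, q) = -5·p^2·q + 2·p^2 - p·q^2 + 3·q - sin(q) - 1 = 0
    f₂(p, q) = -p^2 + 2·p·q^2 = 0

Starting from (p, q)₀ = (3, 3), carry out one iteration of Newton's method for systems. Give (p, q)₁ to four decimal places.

(2.0735, 2.0588)

At (3, 3): F = (-136.141120, 45.0000).
Jacobian J = [[-10·p·q + 4·p - q^2, -5·p^2 - 2·p·q - cos(q) + 3], [-2·p + 2·q^2, 4·p·q]].
At the point, J = [[-87.0000, -59.010008], [12.0000, 36.0000]] (det J = -2423.879910).
Solving J·Δ = −F gives Δ = (-0.9265, -0.9412).
Then the next iterate is (p, q)₁ = (2.0735, 2.0588).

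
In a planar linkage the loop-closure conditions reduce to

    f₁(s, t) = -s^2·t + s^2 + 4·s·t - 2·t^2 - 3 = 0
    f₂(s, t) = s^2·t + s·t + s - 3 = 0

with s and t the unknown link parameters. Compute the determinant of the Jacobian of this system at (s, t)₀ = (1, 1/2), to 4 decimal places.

J = [[-2·s·t + 2·s + 4·t, -s^2 + 4·s - 4·t], [2·s·t + t + 1, s^2 + s]].
At the point, J = [[3.0000, 1.0000], [2.5000, 2.0000]].
det J = 3.5000.

3.5000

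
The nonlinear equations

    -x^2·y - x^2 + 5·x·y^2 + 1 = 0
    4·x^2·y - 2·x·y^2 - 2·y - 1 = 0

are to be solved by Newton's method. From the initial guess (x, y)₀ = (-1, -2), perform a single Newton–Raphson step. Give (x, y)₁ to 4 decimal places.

(-0.8038, -1.2385)

At (-1, -2): F = (-18.0000, 3.0000).
Jacobian J = [[-2·x·y - 2·x + 5·y^2, -x^2 + 10·x·y], [8·x·y - 2·y^2, 4·x^2 - 4·x·y - 2]].
At the point, J = [[18.0000, 19.0000], [8.0000, -6.0000]] (det J = -260.0000).
Solving J·Δ = −F gives Δ = (0.1962, 0.7615).
Then the next iterate is (x, y)₁ = (-0.8038, -1.2385).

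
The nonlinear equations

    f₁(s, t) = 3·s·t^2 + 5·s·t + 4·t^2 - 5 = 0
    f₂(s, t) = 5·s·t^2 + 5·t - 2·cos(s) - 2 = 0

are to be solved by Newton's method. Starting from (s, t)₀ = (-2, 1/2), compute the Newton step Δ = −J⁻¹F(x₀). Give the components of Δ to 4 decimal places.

At (-2, 1/2): F = (-10.5000, -1.167706).
Jacobian J = [[3·t^2 + 5·t, 6·s·t + 5·s + 8·t], [5·t^2 + 2·sin(s), 10·s·t + 5]].
At the point, J = [[3.2500, -12.0000], [-0.568595, -5.0000]] (det J = -23.073138).
Solving J·Δ = −F gives Δ = (1.6681, -0.4232).

(1.6681, -0.4232)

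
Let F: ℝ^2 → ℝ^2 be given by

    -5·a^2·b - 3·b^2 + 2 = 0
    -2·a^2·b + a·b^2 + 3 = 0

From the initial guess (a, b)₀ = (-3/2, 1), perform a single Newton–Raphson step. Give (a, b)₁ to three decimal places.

(-6.364, -3.939)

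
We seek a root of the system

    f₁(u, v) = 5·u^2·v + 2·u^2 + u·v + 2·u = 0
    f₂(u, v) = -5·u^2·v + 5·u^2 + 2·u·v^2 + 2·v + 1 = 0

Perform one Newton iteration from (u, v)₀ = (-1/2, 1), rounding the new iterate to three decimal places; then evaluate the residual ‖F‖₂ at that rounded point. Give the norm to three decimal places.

8.278

At (-1/2, 1): F = (0.250, 2.000).
Jacobian J = [[10·u·v + 4·u + v + 2, 5·u^2 + u], [-10·u·v + 10·u + 2·v^2, -5·u^2 + 4·u·v + 2]].
At the point, J = [[-4.000, 0.750], [2.000, -1.250]] (det J = 3.500).
Solving J·Δ = −F gives Δ = (0.518, 2.429).
Then the next iterate is (u, v)₁ = (0.018, 3.429).
Re-evaluating at (0.018, 3.429): F = (0.10392, 8.27735), so ‖F‖₂ = 8.278.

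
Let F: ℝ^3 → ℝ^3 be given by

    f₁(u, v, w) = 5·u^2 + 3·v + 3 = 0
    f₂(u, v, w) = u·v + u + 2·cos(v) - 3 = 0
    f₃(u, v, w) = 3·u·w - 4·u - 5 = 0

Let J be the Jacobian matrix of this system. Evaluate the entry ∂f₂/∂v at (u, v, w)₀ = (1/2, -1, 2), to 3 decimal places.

∂f₂/∂v = u - 2·sin(v).
At (1/2, -1, 2) this is 2.183.

2.183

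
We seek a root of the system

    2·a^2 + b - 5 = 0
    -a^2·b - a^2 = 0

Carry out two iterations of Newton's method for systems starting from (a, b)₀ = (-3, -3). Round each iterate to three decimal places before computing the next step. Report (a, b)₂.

(-1.804, -1.338)

At (-3, -3): F = (10.000, 18.000).
Jacobian J = [[4·a, 1], [-2·a·b - 2·a, -a^2]].
At the point, J = [[-12.000, 1.000], [-12.000, -9.000]] (det J = 120.000).
Solving J·Δ = −F gives Δ = (0.900, 0.800).
Then the next iterate is (a, b)₁ = (-2.100, -2.200).
Round to (-2.100, -2.200) and repeat: F = (1.620, 5.292), J = [[-8.400, 1.000], [-5.040, -4.410]].
Δ = (0.296, 0.862), so (a, b)₂ = (-1.804, -1.338).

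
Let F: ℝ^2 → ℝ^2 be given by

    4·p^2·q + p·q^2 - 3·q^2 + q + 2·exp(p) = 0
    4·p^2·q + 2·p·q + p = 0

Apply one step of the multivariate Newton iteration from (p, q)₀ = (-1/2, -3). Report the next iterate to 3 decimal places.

At (-1/2, -3): F = (-36.28694, -0.500).
Jacobian J = [[8·p·q + q^2 + 2·exp(p), 4·p^2 + 2·p·q - 6·q + 1], [8·p·q + 2·q + 1, 4·p^2 + 2·p]].
At the point, J = [[22.21306, 23.000], [7.000, 0.000]] (det J = -161.000).
Solving J·Δ = −F gives Δ = (0.071, 1.509).
Then the next iterate is (p, q)₁ = (-0.429, -1.491).

(-0.429, -1.491)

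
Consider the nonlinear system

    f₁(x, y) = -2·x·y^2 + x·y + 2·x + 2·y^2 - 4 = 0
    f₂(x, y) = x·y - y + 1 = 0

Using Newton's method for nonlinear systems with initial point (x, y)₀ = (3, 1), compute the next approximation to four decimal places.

At (3, 1): F = (1.0000, 3.0000).
Jacobian J = [[-2·y^2 + y + 2, -4·x·y + x + 4·y], [y, x - 1]].
At the point, J = [[1.0000, -5.0000], [1.0000, 2.0000]] (det J = 7.0000).
Solving J·Δ = −F gives Δ = (-2.4286, -0.2857).
Then the next iterate is (x, y)₁ = (0.5714, 0.7143).

(0.5714, 0.7143)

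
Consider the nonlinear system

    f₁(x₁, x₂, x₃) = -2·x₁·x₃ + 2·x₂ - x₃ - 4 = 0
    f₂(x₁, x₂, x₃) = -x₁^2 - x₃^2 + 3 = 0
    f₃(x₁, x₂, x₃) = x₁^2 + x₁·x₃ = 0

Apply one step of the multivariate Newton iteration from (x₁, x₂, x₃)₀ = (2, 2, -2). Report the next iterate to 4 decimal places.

(1.3750, -0.1875, -1.3750)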